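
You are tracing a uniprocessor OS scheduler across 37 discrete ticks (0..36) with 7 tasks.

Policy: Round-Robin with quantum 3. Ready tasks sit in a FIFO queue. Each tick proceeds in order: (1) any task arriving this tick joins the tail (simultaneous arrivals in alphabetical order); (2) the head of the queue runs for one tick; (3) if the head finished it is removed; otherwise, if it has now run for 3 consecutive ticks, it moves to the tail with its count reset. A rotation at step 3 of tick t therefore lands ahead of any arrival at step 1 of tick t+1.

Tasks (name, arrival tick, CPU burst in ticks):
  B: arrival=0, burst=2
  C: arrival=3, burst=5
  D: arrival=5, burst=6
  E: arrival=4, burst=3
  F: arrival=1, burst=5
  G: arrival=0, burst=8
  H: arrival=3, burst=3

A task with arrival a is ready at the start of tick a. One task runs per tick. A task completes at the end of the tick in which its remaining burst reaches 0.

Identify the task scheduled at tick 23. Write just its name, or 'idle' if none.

running at tick 23 = F

t=0: queue=[B,G] q_used=0 → run B
t=1: queue=[B,G,F] q_used=1 → run B
t=2: queue=[G,F] q_used=0 → run G
t=3: queue=[G,F,C,H] q_used=1 → run G
t=4: queue=[G,F,C,H,E] q_used=2 → run G
t=5: queue=[F,C,H,E,G,D] q_used=0 → run F
t=6: queue=[F,C,H,E,G,D] q_used=1 → run F
t=7: queue=[F,C,H,E,G,D] q_used=2 → run F
t=8: queue=[C,H,E,G,D,F] q_used=0 → run C
t=9: queue=[C,H,E,G,D,F] q_used=1 → run C
t=10: queue=[C,H,E,G,D,F] q_used=2 → run C
t=11: queue=[H,E,G,D,F,C] q_used=0 → run H
t=12: queue=[H,E,G,D,F,C] q_used=1 → run H
t=13: queue=[H,E,G,D,F,C] q_used=2 → run H
t=14: queue=[E,G,D,F,C] q_used=0 → run E
t=15: queue=[E,G,D,F,C] q_used=1 → run E
t=16: queue=[E,G,D,F,C] q_used=2 → run E
t=17: queue=[G,D,F,C] q_used=0 → run G
t=18: queue=[G,D,F,C] q_used=1 → run G
t=19: queue=[G,D,F,C] q_used=2 → run G
t=20: queue=[D,F,C,G] q_used=0 → run D
t=21: queue=[D,F,C,G] q_used=1 → run D
t=22: queue=[D,F,C,G] q_used=2 → run D
t=23: queue=[F,C,G,D] q_used=0 → run F
t=24: queue=[F,C,G,D] q_used=1 → run F
t=25: queue=[C,G,D] q_used=0 → run C
t=26: queue=[C,G,D] q_used=1 → run C
t=27: queue=[G,D] q_used=0 → run G
t=28: queue=[G,D] q_used=1 → run G
t=29: queue=[D] q_used=0 → run D
t=30: queue=[D] q_used=1 → run D
t=31: queue=[D] q_used=2 → run D
t=32: (idle)
t=33: (idle)
t=34: (idle)
t=35: (idle)
t=36: (idle)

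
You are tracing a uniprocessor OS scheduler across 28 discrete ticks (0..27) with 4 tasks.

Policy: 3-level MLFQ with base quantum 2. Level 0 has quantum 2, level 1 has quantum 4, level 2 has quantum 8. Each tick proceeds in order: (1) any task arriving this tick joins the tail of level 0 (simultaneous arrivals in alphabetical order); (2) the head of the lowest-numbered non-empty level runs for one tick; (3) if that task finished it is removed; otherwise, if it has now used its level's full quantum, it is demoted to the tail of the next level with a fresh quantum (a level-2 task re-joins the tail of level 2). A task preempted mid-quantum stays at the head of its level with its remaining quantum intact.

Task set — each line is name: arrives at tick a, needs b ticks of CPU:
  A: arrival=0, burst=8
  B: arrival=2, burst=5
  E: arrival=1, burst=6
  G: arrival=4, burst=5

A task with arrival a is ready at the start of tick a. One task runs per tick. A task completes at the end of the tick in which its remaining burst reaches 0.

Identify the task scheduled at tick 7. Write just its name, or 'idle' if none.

running at tick 7 = G

t=0: L0/L1/L2 = A/-/- → run A
t=1: L0/L1/L2 = AE/-/- → run A
t=2: L0/L1/L2 = EB/A/- → run E
t=3: L0/L1/L2 = EB/A/- → run E
t=4: L0/L1/L2 = BG/AE/- → run B
t=5: L0/L1/L2 = BG/AE/- → run B
t=6: L0/L1/L2 = G/AEB/- → run G
t=7: L0/L1/L2 = G/AEB/- → run G
t=8: L0/L1/L2 = -/AEBG/- → run A
t=9: L0/L1/L2 = -/AEBG/- → run A
t=10: L0/L1/L2 = -/AEBG/- → run A
t=11: L0/L1/L2 = -/AEBG/- → run A
t=12: L0/L1/L2 = -/EBG/A → run E
t=13: L0/L1/L2 = -/EBG/A → run E
t=14: L0/L1/L2 = -/EBG/A → run E
t=15: L0/L1/L2 = -/EBG/A → run E
t=16: L0/L1/L2 = -/BG/A → run B
t=17: L0/L1/L2 = -/BG/A → run B
t=18: L0/L1/L2 = -/BG/A → run B
t=19: L0/L1/L2 = -/G/A → run G
t=20: L0/L1/L2 = -/G/A → run G
t=21: L0/L1/L2 = -/G/A → run G
t=22: L0/L1/L2 = -/-/A → run A
t=23: L0/L1/L2 = -/-/A → run A
t=24: (idle)
t=25: (idle)
t=26: (idle)
t=27: (idle)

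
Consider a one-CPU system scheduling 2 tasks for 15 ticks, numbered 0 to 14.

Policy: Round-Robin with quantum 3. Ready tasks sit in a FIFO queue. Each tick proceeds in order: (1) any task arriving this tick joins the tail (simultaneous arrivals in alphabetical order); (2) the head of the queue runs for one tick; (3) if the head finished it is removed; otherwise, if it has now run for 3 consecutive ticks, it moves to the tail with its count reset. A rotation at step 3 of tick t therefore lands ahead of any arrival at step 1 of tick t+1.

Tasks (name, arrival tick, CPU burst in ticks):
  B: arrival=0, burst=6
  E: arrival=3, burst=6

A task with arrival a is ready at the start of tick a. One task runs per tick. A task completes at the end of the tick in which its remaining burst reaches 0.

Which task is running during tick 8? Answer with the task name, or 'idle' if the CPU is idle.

running at tick 8 = E

t=0: queue=[B] q_used=0 → run B
t=1: queue=[B] q_used=1 → run B
t=2: queue=[B] q_used=2 → run B
t=3: queue=[B,E] q_used=0 → run B
t=4: queue=[B,E] q_used=1 → run B
t=5: queue=[B,E] q_used=2 → run B
t=6: queue=[E] q_used=0 → run E
t=7: queue=[E] q_used=1 → run E
t=8: queue=[E] q_used=2 → run E
t=9: queue=[E] q_used=0 → run E
t=10: queue=[E] q_used=1 → run E
t=11: queue=[E] q_used=2 → run E
t=12: (idle)
t=13: (idle)
t=14: (idle)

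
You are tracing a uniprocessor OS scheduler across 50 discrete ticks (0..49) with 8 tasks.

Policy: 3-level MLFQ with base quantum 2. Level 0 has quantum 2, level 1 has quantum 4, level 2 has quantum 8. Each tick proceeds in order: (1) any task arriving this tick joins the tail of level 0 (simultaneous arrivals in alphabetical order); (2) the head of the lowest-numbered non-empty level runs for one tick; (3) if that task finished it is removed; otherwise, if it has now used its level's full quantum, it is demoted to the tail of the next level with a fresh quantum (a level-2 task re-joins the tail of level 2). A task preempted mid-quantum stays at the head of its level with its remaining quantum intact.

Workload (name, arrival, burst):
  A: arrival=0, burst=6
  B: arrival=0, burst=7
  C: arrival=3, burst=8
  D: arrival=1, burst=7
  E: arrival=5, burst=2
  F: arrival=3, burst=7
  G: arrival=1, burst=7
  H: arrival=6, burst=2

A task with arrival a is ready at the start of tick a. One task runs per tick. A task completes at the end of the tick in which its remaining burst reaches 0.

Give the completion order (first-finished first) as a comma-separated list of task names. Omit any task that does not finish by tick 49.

completion order = E, H, A, B, D, G, C, F

t=0: L0/L1/L2 = AB/-/- → run A
t=1: L0/L1/L2 = ABDG/-/- → run A
t=2: L0/L1/L2 = BDG/A/- → run B
t=3: L0/L1/L2 = BDGCF/A/- → run B
t=4: L0/L1/L2 = DGCF/AB/- → run D
t=5: L0/L1/L2 = DGCFE/AB/- → run D
t=6: L0/L1/L2 = GCFEH/ABD/- → run G
t=7: L0/L1/L2 = GCFEH/ABD/- → run G
t=8: L0/L1/L2 = CFEH/ABDG/- → run C
t=9: L0/L1/L2 = CFEH/ABDG/- → run C
t=10: L0/L1/L2 = FEH/ABDGC/- → run F
t=11: L0/L1/L2 = FEH/ABDGC/- → run F
t=12: L0/L1/L2 = EH/ABDGCF/- → run E
t=13: L0/L1/L2 = EH/ABDGCF/- → run E
t=14: L0/L1/L2 = H/ABDGCF/- → run H
t=15: L0/L1/L2 = H/ABDGCF/- → run H
t=16: L0/L1/L2 = -/ABDGCF/- → run A
t=17: L0/L1/L2 = -/ABDGCF/- → run A
t=18: L0/L1/L2 = -/ABDGCF/- → run A
t=19: L0/L1/L2 = -/ABDGCF/- → run A
t=20: L0/L1/L2 = -/BDGCF/- → run B
t=21: L0/L1/L2 = -/BDGCF/- → run B
t=22: L0/L1/L2 = -/BDGCF/- → run B
t=23: L0/L1/L2 = -/BDGCF/- → run B
t=24: L0/L1/L2 = -/DGCF/B → run D
t=25: L0/L1/L2 = -/DGCF/B → run D
t=26: L0/L1/L2 = -/DGCF/B → run D
t=27: L0/L1/L2 = -/DGCF/B → run D
t=28: L0/L1/L2 = -/GCF/BD → run G
t=29: L0/L1/L2 = -/GCF/BD → run G
t=30: L0/L1/L2 = -/GCF/BD → run G
t=31: L0/L1/L2 = -/GCF/BD → run G
t=32: L0/L1/L2 = -/CF/BDG → run C
t=33: L0/L1/L2 = -/CF/BDG → run C
t=34: L0/L1/L2 = -/CF/BDG → run C
t=35: L0/L1/L2 = -/CF/BDG → run C
t=36: L0/L1/L2 = -/F/BDGC → run F
t=37: L0/L1/L2 = -/F/BDGC → run F
t=38: L0/L1/L2 = -/F/BDGC → run F
t=39: L0/L1/L2 = -/F/BDGC → run F
t=40: L0/L1/L2 = -/-/BDGCF → run B
t=41: L0/L1/L2 = -/-/DGCF → run D
t=42: L0/L1/L2 = -/-/GCF → run G
t=43: L0/L1/L2 = -/-/CF → run C
t=44: L0/L1/L2 = -/-/CF → run C
t=45: L0/L1/L2 = -/-/F → run F
t=46: (idle)
t=47: (idle)
t=48: (idle)
t=49: (idle)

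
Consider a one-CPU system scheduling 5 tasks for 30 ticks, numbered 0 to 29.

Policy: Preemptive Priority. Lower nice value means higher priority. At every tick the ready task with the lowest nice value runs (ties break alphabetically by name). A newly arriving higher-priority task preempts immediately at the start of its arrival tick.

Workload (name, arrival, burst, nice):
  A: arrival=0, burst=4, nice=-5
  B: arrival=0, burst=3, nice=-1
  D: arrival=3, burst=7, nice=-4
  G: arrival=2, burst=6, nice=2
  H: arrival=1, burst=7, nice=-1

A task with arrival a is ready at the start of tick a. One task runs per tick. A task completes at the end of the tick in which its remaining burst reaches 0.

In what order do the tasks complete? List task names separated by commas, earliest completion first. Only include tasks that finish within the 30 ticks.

completion order = A, D, B, H, G

t=0: ready={A,B} → run A
t=1: ready={A,B,H} → run A
t=2: ready={A,B,G,H} → run A
t=3: ready={A,B,D,G,H} → run A
t=4: ready={B,D,G,H} → run D
t=5: ready={B,D,G,H} → run D
t=6: ready={B,D,G,H} → run D
t=7: ready={B,D,G,H} → run D
t=8: ready={B,D,G,H} → run D
t=9: ready={B,D,G,H} → run D
t=10: ready={B,D,G,H} → run D
t=11: ready={B,G,H} → run B
t=12: ready={B,G,H} → run B
t=13: ready={B,G,H} → run B
t=14: ready={G,H} → run H
t=15: ready={G,H} → run H
t=16: ready={G,H} → run H
t=17: ready={G,H} → run H
t=18: ready={G,H} → run H
t=19: ready={G,H} → run H
t=20: ready={G,H} → run H
t=21: ready={G} → run G
t=22: ready={G} → run G
t=23: ready={G} → run G
t=24: ready={G} → run G
t=25: ready={G} → run G
t=26: ready={G} → run G
t=27: (idle)
t=28: (idle)
t=29: (idle)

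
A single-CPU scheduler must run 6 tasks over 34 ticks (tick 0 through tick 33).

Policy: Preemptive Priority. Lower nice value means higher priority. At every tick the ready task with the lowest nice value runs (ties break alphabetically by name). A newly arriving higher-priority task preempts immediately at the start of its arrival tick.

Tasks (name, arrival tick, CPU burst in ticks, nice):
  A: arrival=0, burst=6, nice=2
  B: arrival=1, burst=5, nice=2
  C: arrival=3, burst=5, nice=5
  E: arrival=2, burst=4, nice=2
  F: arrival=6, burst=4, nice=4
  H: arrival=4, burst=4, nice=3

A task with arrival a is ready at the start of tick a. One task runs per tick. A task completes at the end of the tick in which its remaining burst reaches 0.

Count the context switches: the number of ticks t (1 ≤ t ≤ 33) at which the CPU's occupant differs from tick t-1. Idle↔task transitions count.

context switches = 6

t=0: ready={A} → run A
t=1: ready={A,B} → run A
t=2: ready={A,B,E} → run A
t=3: ready={A,B,C,E} → run A
t=4: ready={A,B,C,E,H} → run A
t=5: ready={A,B,C,E,H} → run A
t=6: ready={B,C,E,F,H} → run B
t=7: ready={B,C,E,F,H} → run B
t=8: ready={B,C,E,F,H} → run B
t=9: ready={B,C,E,F,H} → run B
t=10: ready={B,C,E,F,H} → run B
t=11: ready={C,E,F,H} → run E
t=12: ready={C,E,F,H} → run E
t=13: ready={C,E,F,H} → run E
t=14: ready={C,E,F,H} → run E
t=15: ready={C,F,H} → run H
t=16: ready={C,F,H} → run H
t=17: ready={C,F,H} → run H
t=18: ready={C,F,H} → run H
t=19: ready={C,F} → run F
t=20: ready={C,F} → run F
t=21: ready={C,F} → run F
t=22: ready={C,F} → run F
t=23: ready={C} → run C
t=24: ready={C} → run C
t=25: ready={C} → run C
t=26: ready={C} → run C
t=27: ready={C} → run C
t=28: (idle)
t=29: (idle)
t=30: (idle)
t=31: (idle)
t=32: (idle)
t=33: (idle)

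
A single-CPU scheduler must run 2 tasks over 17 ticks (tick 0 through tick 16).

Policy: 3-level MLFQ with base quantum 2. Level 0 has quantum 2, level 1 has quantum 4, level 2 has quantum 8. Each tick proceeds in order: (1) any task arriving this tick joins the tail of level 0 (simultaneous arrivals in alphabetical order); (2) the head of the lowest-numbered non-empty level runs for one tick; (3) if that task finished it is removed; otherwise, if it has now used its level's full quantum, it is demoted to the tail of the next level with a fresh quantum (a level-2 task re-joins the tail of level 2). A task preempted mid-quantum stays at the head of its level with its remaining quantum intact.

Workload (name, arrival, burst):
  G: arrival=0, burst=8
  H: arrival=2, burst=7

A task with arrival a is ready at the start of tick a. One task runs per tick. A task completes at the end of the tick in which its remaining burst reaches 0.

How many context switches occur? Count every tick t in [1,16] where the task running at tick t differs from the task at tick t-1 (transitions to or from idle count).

context switches = 6

t=0: L0/L1/L2 = G/-/- → run G
t=1: L0/L1/L2 = G/-/- → run G
t=2: L0/L1/L2 = H/G/- → run H
t=3: L0/L1/L2 = H/G/- → run H
t=4: L0/L1/L2 = -/GH/- → run G
t=5: L0/L1/L2 = -/GH/- → run G
t=6: L0/L1/L2 = -/GH/- → run G
t=7: L0/L1/L2 = -/GH/- → run G
t=8: L0/L1/L2 = -/H/G → run H
t=9: L0/L1/L2 = -/H/G → run H
t=10: L0/L1/L2 = -/H/G → run H
t=11: L0/L1/L2 = -/H/G → run H
t=12: L0/L1/L2 = -/-/GH → run G
t=13: L0/L1/L2 = -/-/GH → run G
t=14: L0/L1/L2 = -/-/H → run H
t=15: (idle)
t=16: (idle)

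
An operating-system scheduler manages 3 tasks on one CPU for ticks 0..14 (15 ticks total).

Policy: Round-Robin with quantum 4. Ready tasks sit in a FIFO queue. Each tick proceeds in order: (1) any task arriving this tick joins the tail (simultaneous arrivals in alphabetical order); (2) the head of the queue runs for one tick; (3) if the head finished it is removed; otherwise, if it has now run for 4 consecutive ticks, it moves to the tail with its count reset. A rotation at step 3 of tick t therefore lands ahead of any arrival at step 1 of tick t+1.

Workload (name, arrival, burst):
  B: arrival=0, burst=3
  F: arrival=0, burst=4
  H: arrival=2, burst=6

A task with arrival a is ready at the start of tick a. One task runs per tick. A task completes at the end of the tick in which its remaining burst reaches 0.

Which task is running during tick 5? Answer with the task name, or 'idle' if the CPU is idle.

t=0: queue=[B,F] q_used=0 → run B
t=1: queue=[B,F] q_used=1 → run B
t=2: queue=[B,F,H] q_used=2 → run B
t=3: queue=[F,H] q_used=0 → run F
t=4: queue=[F,H] q_used=1 → run F
t=5: queue=[F,H] q_used=2 → run F
t=6: queue=[F,H] q_used=3 → run F
t=7: queue=[H] q_used=0 → run H
t=8: queue=[H] q_used=1 → run H
t=9: queue=[H] q_used=2 → run H
t=10: queue=[H] q_used=3 → run H
t=11: queue=[H] q_used=0 → run H
t=12: queue=[H] q_used=1 → run H
t=13: (idle)
t=14: (idle)

running at tick 5 = F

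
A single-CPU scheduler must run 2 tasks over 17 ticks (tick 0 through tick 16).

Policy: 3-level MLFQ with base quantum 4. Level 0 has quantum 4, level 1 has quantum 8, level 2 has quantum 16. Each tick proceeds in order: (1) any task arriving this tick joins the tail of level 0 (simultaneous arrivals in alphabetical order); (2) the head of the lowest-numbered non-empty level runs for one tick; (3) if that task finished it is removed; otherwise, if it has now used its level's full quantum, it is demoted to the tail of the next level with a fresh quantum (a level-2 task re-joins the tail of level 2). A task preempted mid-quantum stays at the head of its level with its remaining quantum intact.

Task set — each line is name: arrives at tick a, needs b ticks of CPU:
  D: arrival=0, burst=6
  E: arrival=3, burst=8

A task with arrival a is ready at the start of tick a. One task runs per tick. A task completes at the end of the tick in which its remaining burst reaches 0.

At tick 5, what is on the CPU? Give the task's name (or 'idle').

running at tick 5 = E

t=0: L0/L1/L2 = D/-/- → run D
t=1: L0/L1/L2 = D/-/- → run D
t=2: L0/L1/L2 = D/-/- → run D
t=3: L0/L1/L2 = DE/-/- → run D
t=4: L0/L1/L2 = E/D/- → run E
t=5: L0/L1/L2 = E/D/- → run E
t=6: L0/L1/L2 = E/D/- → run E
t=7: L0/L1/L2 = E/D/- → run E
t=8: L0/L1/L2 = -/DE/- → run D
t=9: L0/L1/L2 = -/DE/- → run D
t=10: L0/L1/L2 = -/E/- → run E
t=11: L0/L1/L2 = -/E/- → run E
t=12: L0/L1/L2 = -/E/- → run E
t=13: L0/L1/L2 = -/E/- → run E
t=14: (idle)
t=15: (idle)
t=16: (idle)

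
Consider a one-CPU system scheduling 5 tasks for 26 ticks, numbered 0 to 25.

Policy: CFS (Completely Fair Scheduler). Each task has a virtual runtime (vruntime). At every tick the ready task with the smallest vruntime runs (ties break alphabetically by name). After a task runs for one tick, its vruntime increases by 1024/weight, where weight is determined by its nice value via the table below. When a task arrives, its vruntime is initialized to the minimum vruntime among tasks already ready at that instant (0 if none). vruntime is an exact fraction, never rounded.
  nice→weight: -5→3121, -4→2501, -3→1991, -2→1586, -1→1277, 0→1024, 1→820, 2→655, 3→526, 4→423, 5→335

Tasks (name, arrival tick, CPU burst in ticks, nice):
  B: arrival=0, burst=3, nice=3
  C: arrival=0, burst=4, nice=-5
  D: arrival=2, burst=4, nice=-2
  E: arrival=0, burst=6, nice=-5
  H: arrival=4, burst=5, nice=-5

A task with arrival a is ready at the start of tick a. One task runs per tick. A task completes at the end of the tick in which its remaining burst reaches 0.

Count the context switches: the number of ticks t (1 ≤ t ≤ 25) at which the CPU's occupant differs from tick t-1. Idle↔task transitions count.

t=0: vr[B=0 C=0 E=0] → run B
t=1: vr[B=512/263 C=0 E=0] → run C
t=2: vr[B=512/263 C=1024/3121 D=0 E=0] → run D
t=3: vr[B=512/263 C=1024/3121 D=512/793 E=0] → run E
t=4: vr[B=512/263 C=1024/3121 D=512/793 E=1024/3121 H=1024/3121] → run C
t=5: vr[B=512/263 C=2048/3121 D=512/793 E=1024/3121 H=1024/3121] → run E
t=6: vr[B=512/263 C=2048/3121 D=512/793 E=2048/3121 H=1024/3121] → run H
t=7: vr[B=512/263 C=2048/3121 D=512/793 E=2048/3121 H=2048/3121] → run D
t=8: vr[B=512/263 C=2048/3121 D=1024/793 E=2048/3121 H=2048/3121] → run C
t=9: vr[B=512/263 C=3072/3121 D=1024/793 E=2048/3121 H=2048/3121] → run E
t=10: vr[B=512/263 C=3072/3121 D=1024/793 E=3072/3121 H=2048/3121] → run H
t=11: vr[B=512/263 C=3072/3121 D=1024/793 E=3072/3121 H=3072/3121] → run C
t=12: vr[B=512/263 D=1024/793 E=3072/3121 H=3072/3121] → run E
t=13: vr[B=512/263 D=1024/793 E=4096/3121 H=3072/3121] → run H
t=14: vr[B=512/263 D=1024/793 E=4096/3121 H=4096/3121] → run D
t=15: vr[B=512/263 D=1536/793 E=4096/3121 H=4096/3121] → run E
t=16: vr[B=512/263 D=1536/793 E=5120/3121 H=4096/3121] → run H
t=17: vr[B=512/263 D=1536/793 E=5120/3121 H=5120/3121] → run E
t=18: vr[B=512/263 D=1536/793 H=5120/3121] → run H
t=19: vr[B=512/263 D=1536/793] → run D
t=20: vr[B=512/263] → run B
t=21: vr[B=1024/263] → run B
t=22: (idle)
t=23: (idle)
t=24: (idle)
t=25: (idle)

context switches = 21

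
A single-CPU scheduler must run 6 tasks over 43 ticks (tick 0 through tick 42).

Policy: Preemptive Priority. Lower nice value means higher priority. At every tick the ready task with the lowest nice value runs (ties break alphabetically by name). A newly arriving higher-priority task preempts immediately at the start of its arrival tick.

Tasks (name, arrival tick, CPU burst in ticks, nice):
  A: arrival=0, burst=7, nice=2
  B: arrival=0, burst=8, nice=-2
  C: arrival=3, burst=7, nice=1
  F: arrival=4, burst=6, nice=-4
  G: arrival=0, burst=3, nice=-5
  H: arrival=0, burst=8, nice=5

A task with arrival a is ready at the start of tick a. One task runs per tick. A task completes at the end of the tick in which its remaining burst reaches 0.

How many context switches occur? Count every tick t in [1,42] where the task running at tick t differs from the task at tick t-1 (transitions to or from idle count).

context switches = 7

t=0: ready={A,B,G,H} → run G
t=1: ready={A,B,G,H} → run G
t=2: ready={A,B,G,H} → run G
t=3: ready={A,B,C,H} → run B
t=4: ready={A,B,C,F,H} → run F
t=5: ready={A,B,C,F,H} → run F
t=6: ready={A,B,C,F,H} → run F
t=7: ready={A,B,C,F,H} → run F
t=8: ready={A,B,C,F,H} → run F
t=9: ready={A,B,C,F,H} → run F
t=10: ready={A,B,C,H} → run B
t=11: ready={A,B,C,H} → run B
t=12: ready={A,B,C,H} → run B
t=13: ready={A,B,C,H} → run B
t=14: ready={A,B,C,H} → run B
t=15: ready={A,B,C,H} → run B
t=16: ready={A,B,C,H} → run B
t=17: ready={A,C,H} → run C
t=18: ready={A,C,H} → run C
t=19: ready={A,C,H} → run C
t=20: ready={A,C,H} → run C
t=21: ready={A,C,H} → run C
t=22: ready={A,C,H} → run C
t=23: ready={A,C,H} → run C
t=24: ready={A,H} → run A
t=25: ready={A,H} → run A
t=26: ready={A,H} → run A
t=27: ready={A,H} → run A
t=28: ready={A,H} → run A
t=29: ready={A,H} → run A
t=30: ready={A,H} → run A
t=31: ready={H} → run H
t=32: ready={H} → run H
t=33: ready={H} → run H
t=34: ready={H} → run H
t=35: ready={H} → run H
t=36: ready={H} → run H
t=37: ready={H} → run H
t=38: ready={H} → run H
t=39: (idle)
t=40: (idle)
t=41: (idle)
t=42: (idle)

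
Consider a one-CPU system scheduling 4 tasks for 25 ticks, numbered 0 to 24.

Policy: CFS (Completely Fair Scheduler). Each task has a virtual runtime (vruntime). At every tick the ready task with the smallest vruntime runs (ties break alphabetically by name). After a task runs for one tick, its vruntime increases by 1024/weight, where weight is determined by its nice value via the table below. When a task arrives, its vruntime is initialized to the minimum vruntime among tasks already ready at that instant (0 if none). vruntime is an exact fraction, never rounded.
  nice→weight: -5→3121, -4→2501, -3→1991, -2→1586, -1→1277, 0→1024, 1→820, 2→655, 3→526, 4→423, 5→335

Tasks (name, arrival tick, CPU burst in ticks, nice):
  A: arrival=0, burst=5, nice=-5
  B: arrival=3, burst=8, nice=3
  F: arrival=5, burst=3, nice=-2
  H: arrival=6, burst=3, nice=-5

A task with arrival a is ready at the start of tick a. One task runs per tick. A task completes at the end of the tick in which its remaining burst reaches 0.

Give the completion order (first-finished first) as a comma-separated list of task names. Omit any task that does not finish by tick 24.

completion order = A, H, F, B

t=0: vr[A=0] → run A
t=1: vr[A=1024/3121] → run A
t=2: vr[A=2048/3121] → run A
t=3: vr[A=3072/3121 B=3072/3121] → run A
t=4: vr[A=4096/3121 B=3072/3121] → run B
t=5: vr[A=4096/3121 B=2405888/820823 F=4096/3121] → run A
t=6: vr[B=2405888/820823 F=4096/3121 H=4096/3121] → run F
t=7: vr[B=2405888/820823 F=4846080/2474953 H=4096/3121] → run H
t=8: vr[B=2405888/820823 F=4846080/2474953 H=5120/3121] → run H
t=9: vr[B=2405888/820823 F=4846080/2474953 H=6144/3121] → run F
t=10: vr[B=2405888/820823 F=6444032/2474953 H=6144/3121] → run H
t=11: vr[B=2405888/820823 F=6444032/2474953] → run F
t=12: vr[B=2405888/820823] → run B
t=13: vr[B=4003840/820823] → run B
t=14: vr[B=5601792/820823] → run B
t=15: vr[B=7199744/820823] → run B
t=16: vr[B=8797696/820823] → run B
t=17: vr[B=10395648/820823] → run B
t=18: vr[B=11993600/820823] → run B
t=19: (idle)
t=20: (idle)
t=21: (idle)
t=22: (idle)
t=23: (idle)
t=24: (idle)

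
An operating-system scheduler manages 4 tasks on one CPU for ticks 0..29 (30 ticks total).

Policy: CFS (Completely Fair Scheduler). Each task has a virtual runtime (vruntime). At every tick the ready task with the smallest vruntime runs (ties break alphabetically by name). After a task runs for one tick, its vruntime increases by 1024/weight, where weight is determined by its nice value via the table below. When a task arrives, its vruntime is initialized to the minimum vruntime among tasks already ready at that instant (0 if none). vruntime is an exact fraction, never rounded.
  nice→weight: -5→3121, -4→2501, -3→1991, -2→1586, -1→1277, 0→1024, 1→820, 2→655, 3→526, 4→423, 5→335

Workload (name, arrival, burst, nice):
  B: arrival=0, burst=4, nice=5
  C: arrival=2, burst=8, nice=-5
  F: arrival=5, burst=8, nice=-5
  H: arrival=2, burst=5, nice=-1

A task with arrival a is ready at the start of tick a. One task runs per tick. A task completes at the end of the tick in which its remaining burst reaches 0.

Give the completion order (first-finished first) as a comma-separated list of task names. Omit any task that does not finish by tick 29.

t=0: vr[B=0] → run B
t=1: vr[B=1024/335] → run B
t=2: vr[B=2048/335 C=2048/335 H=2048/335] → run B
t=3: vr[B=3072/335 C=2048/335 H=2048/335] → run C
t=4: vr[B=3072/335 C=6734848/1045535 H=2048/335] → run H
t=5: vr[B=3072/335 C=6734848/1045535 F=6734848/1045535 H=2958336/427795] → run C
t=6: vr[B=3072/335 C=7077888/1045535 F=6734848/1045535 H=2958336/427795] → run F
t=7: vr[B=3072/335 C=7077888/1045535 F=7077888/1045535 H=2958336/427795] → run C
t=8: vr[B=3072/335 C=7420928/1045535 F=7077888/1045535 H=2958336/427795] → run F
t=9: vr[B=3072/335 C=7420928/1045535 F=7420928/1045535 H=2958336/427795] → run H
t=10: vr[B=3072/335 C=7420928/1045535 F=7420928/1045535 H=3301376/427795] → run C
t=11: vr[B=3072/335 C=7763968/1045535 F=7420928/1045535 H=3301376/427795] → run F
t=12: vr[B=3072/335 C=7763968/1045535 F=7763968/1045535 H=3301376/427795] → run C
t=13: vr[B=3072/335 C=8107008/1045535 F=7763968/1045535 H=3301376/427795] → run F
t=14: vr[B=3072/335 C=8107008/1045535 F=8107008/1045535 H=3301376/427795] → run H
t=15: vr[B=3072/335 C=8107008/1045535 F=8107008/1045535 H=3644416/427795] → run C
t=16: vr[B=3072/335 C=8450048/1045535 F=8107008/1045535 H=3644416/427795] → run F
t=17: vr[B=3072/335 C=8450048/1045535 F=8450048/1045535 H=3644416/427795] → run C
t=18: vr[B=3072/335 C=8793088/1045535 F=8450048/1045535 H=3644416/427795] → run F
t=19: vr[B=3072/335 C=8793088/1045535 F=8793088/1045535 H=3644416/427795] → run C
t=20: vr[B=3072/335 F=8793088/1045535 H=3644416/427795] → run F
t=21: vr[B=3072/335 F=9136128/1045535 H=3644416/427795] → run H
t=22: vr[B=3072/335 F=9136128/1045535 H=3987456/427795] → run F
t=23: vr[B=3072/335 H=3987456/427795] → run B
t=24: vr[H=3987456/427795] → run H
t=25: (idle)
t=26: (idle)
t=27: (idle)
t=28: (idle)
t=29: (idle)

completion order = C, F, B, H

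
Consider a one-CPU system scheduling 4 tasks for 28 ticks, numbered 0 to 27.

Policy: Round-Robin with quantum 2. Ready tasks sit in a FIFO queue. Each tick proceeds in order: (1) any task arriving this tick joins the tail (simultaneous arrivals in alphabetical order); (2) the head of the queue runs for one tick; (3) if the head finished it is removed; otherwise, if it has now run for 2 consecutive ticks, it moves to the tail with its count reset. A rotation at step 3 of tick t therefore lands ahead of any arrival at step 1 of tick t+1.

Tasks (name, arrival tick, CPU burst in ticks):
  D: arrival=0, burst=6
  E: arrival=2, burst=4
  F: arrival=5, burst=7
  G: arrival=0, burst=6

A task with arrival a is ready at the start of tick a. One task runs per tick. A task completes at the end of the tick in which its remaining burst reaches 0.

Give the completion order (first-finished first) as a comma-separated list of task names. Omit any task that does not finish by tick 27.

completion order = D, E, G, F

t=0: queue=[D,G] q_used=0 → run D
t=1: queue=[D,G] q_used=1 → run D
t=2: queue=[G,D,E] q_used=0 → run G
t=3: queue=[G,D,E] q_used=1 → run G
t=4: queue=[D,E,G] q_used=0 → run D
t=5: queue=[D,E,G,F] q_used=1 → run D
t=6: queue=[E,G,F,D] q_used=0 → run E
t=7: queue=[E,G,F,D] q_used=1 → run E
t=8: queue=[G,F,D,E] q_used=0 → run G
t=9: queue=[G,F,D,E] q_used=1 → run G
t=10: queue=[F,D,E,G] q_used=0 → run F
t=11: queue=[F,D,E,G] q_used=1 → run F
t=12: queue=[D,E,G,F] q_used=0 → run D
t=13: queue=[D,E,G,F] q_used=1 → run D
t=14: queue=[E,G,F] q_used=0 → run E
t=15: queue=[E,G,F] q_used=1 → run E
t=16: queue=[G,F] q_used=0 → run G
t=17: queue=[G,F] q_used=1 → run G
t=18: queue=[F] q_used=0 → run F
t=19: queue=[F] q_used=1 → run F
t=20: queue=[F] q_used=0 → run F
t=21: queue=[F] q_used=1 → run F
t=22: queue=[F] q_used=0 → run F
t=23: (idle)
t=24: (idle)
t=25: (idle)
t=26: (idle)
t=27: (idle)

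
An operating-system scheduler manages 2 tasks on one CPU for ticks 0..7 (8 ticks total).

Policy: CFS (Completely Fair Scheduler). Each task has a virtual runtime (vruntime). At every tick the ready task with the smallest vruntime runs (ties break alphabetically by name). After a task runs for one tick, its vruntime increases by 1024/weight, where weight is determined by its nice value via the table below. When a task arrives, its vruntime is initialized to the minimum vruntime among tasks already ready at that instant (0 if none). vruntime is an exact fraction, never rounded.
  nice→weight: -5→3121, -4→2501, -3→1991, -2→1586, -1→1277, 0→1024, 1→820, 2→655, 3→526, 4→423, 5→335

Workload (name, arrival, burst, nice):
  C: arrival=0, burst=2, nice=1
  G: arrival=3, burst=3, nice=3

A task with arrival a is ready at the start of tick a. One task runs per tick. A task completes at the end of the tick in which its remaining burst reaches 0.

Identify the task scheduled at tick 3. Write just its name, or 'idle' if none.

t=0: vr[C=0] → run C
t=1: vr[C=256/205] → run C
t=2: (idle)
t=3: vr[G=0] → run G
t=4: vr[G=512/263] → run G
t=5: vr[G=1024/263] → run G
t=6: (idle)
t=7: (idle)

running at tick 3 = G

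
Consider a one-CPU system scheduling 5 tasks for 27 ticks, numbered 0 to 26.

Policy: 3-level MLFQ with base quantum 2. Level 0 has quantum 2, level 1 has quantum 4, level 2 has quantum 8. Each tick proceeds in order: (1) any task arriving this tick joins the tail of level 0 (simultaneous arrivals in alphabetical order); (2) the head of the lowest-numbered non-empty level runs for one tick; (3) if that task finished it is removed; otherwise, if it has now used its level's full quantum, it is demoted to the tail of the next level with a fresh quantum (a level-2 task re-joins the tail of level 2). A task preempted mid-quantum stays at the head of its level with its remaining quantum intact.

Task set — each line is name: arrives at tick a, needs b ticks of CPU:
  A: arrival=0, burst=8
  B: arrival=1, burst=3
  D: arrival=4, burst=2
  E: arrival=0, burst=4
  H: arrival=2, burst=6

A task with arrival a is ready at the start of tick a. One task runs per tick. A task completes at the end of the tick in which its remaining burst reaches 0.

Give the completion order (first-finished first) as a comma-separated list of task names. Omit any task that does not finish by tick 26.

completion order = D, E, B, H, A

t=0: L0/L1/L2 = AE/-/- → run A
t=1: L0/L1/L2 = AEB/-/- → run A
t=2: L0/L1/L2 = EBH/A/- → run E
t=3: L0/L1/L2 = EBH/A/- → run E
t=4: L0/L1/L2 = BHD/AE/- → run B
t=5: L0/L1/L2 = BHD/AE/- → run B
t=6: L0/L1/L2 = HD/AEB/- → run H
t=7: L0/L1/L2 = HD/AEB/- → run H
t=8: L0/L1/L2 = D/AEBH/- → run D
t=9: L0/L1/L2 = D/AEBH/- → run D
t=10: L0/L1/L2 = -/AEBH/- → run A
t=11: L0/L1/L2 = -/AEBH/- → run A
t=12: L0/L1/L2 = -/AEBH/- → run A
t=13: L0/L1/L2 = -/AEBH/- → run A
t=14: L0/L1/L2 = -/EBH/A → run E
t=15: L0/L1/L2 = -/EBH/A → run E
t=16: L0/L1/L2 = -/BH/A → run B
t=17: L0/L1/L2 = -/H/A → run H
t=18: L0/L1/L2 = -/H/A → run H
t=19: L0/L1/L2 = -/H/A → run H
t=20: L0/L1/L2 = -/H/A → run H
t=21: L0/L1/L2 = -/-/A → run A
t=22: L0/L1/L2 = -/-/A → run A
t=23: (idle)
t=24: (idle)
t=25: (idle)
t=26: (idle)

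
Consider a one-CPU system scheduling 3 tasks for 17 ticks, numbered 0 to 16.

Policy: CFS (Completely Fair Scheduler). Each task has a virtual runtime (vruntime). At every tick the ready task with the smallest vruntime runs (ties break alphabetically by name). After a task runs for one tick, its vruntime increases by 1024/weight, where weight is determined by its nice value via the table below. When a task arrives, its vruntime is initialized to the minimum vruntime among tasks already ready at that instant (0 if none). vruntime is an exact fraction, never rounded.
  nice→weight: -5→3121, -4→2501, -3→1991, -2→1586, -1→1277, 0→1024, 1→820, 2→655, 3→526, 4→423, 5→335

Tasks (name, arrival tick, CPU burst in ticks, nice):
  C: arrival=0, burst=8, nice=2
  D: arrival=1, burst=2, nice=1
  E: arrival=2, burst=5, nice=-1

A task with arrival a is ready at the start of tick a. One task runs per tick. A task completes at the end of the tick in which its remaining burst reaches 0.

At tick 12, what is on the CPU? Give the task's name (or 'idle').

t=0: vr[C=0] → run C
t=1: vr[C=1024/655 D=1024/655] → run C
t=2: vr[C=2048/655 D=1024/655 E=1024/655] → run D
t=3: vr[C=2048/655 D=15104/5371 E=1024/655] → run E
t=4: vr[C=2048/655 D=15104/5371 E=1978368/836435] → run E
t=5: vr[C=2048/655 D=15104/5371 E=2649088/836435] → run D
t=6: vr[C=2048/655 E=2649088/836435] → run C
t=7: vr[C=3072/655 E=2649088/836435] → run E
t=8: vr[C=3072/655 E=3319808/836435] → run E
t=9: vr[C=3072/655 E=3990528/836435] → run C
t=10: vr[C=4096/655 E=3990528/836435] → run E
t=11: vr[C=4096/655] → run C
t=12: vr[C=1024/131] → run C
t=13: vr[C=6144/655] → run C
t=14: vr[C=7168/655] → run C
t=15: (idle)
t=16: (idle)

running at tick 12 = C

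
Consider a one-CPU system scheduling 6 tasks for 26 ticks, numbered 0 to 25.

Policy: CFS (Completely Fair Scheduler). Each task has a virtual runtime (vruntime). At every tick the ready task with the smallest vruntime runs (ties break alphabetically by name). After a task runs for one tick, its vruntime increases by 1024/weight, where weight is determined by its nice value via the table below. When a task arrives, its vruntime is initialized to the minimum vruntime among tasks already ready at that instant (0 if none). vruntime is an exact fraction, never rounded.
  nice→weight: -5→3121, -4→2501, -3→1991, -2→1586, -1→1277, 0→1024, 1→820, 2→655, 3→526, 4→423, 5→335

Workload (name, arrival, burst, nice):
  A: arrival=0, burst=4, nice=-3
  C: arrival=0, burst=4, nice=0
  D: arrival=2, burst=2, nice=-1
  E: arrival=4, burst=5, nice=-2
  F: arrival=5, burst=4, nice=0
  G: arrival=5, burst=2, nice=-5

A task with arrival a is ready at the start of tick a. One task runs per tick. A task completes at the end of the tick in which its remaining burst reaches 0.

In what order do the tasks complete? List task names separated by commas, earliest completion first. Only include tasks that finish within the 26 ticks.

t=0: vr[A=0 C=0] → run A
t=1: vr[A=1024/1991 C=0] → run C
t=2: vr[A=1024/1991 C=1 D=1024/1991] → run A
t=3: vr[A=2048/1991 C=1 D=1024/1991] → run D
t=4: vr[A=2048/1991 C=1 D=3346432/2542507 E=1] → run C
t=5: vr[A=2048/1991 C=2 D=3346432/2542507 E=1 F=1 G=1] → run E
t=6: vr[A=2048/1991 C=2 D=3346432/2542507 E=1305/793 F=1 G=1] → run F
t=7: vr[A=2048/1991 C=2 D=3346432/2542507 E=1305/793 F=2 G=1] → run G
t=8: vr[A=2048/1991 C=2 D=3346432/2542507 E=1305/793 F=2 G=4145/3121] → run A
t=9: vr[A=3072/1991 C=2 D=3346432/2542507 E=1305/793 F=2 G=4145/3121] → run D
t=10: vr[A=3072/1991 C=2 E=1305/793 F=2 G=4145/3121] → run G
t=11: vr[A=3072/1991 C=2 E=1305/793 F=2] → run A
t=12: vr[C=2 E=1305/793 F=2] → run E
t=13: vr[C=2 E=1817/793 F=2] → run C
t=14: vr[C=3 E=1817/793 F=2] → run F
t=15: vr[C=3 E=1817/793 F=3] → run E
t=16: vr[C=3 E=2329/793 F=3] → run E
t=17: vr[C=3 E=2841/793 F=3] → run C
t=18: vr[E=2841/793 F=3] → run F
t=19: vr[E=2841/793 F=4] → run E
t=20: vr[F=4] → run F
t=21: (idle)
t=22: (idle)
t=23: (idle)
t=24: (idle)
t=25: (idle)

completion order = D, G, A, C, E, F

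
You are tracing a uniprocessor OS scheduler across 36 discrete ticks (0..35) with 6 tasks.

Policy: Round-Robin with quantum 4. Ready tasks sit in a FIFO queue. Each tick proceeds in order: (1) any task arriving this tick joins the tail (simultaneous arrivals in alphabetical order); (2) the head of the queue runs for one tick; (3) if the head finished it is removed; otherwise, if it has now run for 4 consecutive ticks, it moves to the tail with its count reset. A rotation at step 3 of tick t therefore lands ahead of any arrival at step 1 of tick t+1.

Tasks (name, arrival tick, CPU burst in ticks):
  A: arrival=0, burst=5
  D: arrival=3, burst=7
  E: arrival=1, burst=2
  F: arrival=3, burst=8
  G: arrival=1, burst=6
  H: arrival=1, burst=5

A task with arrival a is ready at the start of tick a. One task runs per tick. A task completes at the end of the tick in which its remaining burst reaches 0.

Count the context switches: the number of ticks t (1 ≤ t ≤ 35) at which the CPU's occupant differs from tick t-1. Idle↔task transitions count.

t=0: queue=[A] q_used=0 → run A
t=1: queue=[A,E,G,H] q_used=1 → run A
t=2: queue=[A,E,G,H] q_used=2 → run A
t=3: queue=[A,E,G,H,D,F] q_used=3 → run A
t=4: queue=[E,G,H,D,F,A] q_used=0 → run E
t=5: queue=[E,G,H,D,F,A] q_used=1 → run E
t=6: queue=[G,H,D,F,A] q_used=0 → run G
t=7: queue=[G,H,D,F,A] q_used=1 → run G
t=8: queue=[G,H,D,F,A] q_used=2 → run G
t=9: queue=[G,H,D,F,A] q_used=3 → run G
t=10: queue=[H,D,F,A,G] q_used=0 → run H
t=11: queue=[H,D,F,A,G] q_used=1 → run H
t=12: queue=[H,D,F,A,G] q_used=2 → run H
t=13: queue=[H,D,F,A,G] q_used=3 → run H
t=14: queue=[D,F,A,G,H] q_used=0 → run D
t=15: queue=[D,F,A,G,H] q_used=1 → run D
t=16: queue=[D,F,A,G,H] q_used=2 → run D
t=17: queue=[D,F,A,G,H] q_used=3 → run D
t=18: queue=[F,A,G,H,D] q_used=0 → run F
t=19: queue=[F,A,G,H,D] q_used=1 → run F
t=20: queue=[F,A,G,H,D] q_used=2 → run F
t=21: queue=[F,A,G,H,D] q_used=3 → run F
t=22: queue=[A,G,H,D,F] q_used=0 → run A
t=23: queue=[G,H,D,F] q_used=0 → run G
t=24: queue=[G,H,D,F] q_used=1 → run G
t=25: queue=[H,D,F] q_used=0 → run H
t=26: queue=[D,F] q_used=0 → run D
t=27: queue=[D,F] q_used=1 → run D
t=28: queue=[D,F] q_used=2 → run D
t=29: queue=[F] q_used=0 → run F
t=30: queue=[F] q_used=1 → run F
t=31: queue=[F] q_used=2 → run F
t=32: queue=[F] q_used=3 → run F
t=33: (idle)
t=34: (idle)
t=35: (idle)

context switches = 11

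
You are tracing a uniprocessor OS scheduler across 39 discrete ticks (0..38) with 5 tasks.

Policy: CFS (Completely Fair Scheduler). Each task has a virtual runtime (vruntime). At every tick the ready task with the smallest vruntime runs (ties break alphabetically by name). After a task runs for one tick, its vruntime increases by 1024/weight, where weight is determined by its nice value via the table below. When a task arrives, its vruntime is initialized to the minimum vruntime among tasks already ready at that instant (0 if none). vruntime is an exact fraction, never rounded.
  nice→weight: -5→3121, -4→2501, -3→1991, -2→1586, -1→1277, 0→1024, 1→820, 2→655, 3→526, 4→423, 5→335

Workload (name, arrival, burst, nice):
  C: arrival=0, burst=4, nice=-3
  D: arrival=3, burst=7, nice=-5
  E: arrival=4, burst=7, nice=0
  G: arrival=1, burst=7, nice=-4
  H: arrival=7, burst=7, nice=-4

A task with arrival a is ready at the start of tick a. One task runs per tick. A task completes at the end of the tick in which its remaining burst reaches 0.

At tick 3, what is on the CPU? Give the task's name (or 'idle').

running at tick 3 = D

t=0: vr[C=0] → run C
t=1: vr[C=1024/1991 G=1024/1991] → run C
t=2: vr[C=2048/1991 G=1024/1991] → run G
t=3: vr[C=2048/1991 D=4599808/4979491 G=4599808/4979491] → run D
t=4: vr[C=2048/1991 D=19454999552/15540991411 E=4599808/4979491 G=4599808/4979491] → run E
t=5: vr[C=2048/1991 D=19454999552/15540991411 E=9579299/4979491 G=4599808/4979491] → run G
t=6: vr[C=2048/1991 D=19454999552/15540991411 E=9579299/4979491 G=6638592/4979491] → run C
t=7: vr[C=3072/1991 D=19454999552/15540991411 E=9579299/4979491 G=6638592/4979491 H=19454999552/15540991411] → run D
t=8: vr[C=3072/1991 D=24553998336/15540991411 E=9579299/4979491 G=6638592/4979491 H=19454999552/15540991411] → run H
t=9: vr[C=3072/1991 D=24553998336/15540991411 E=9579299/4979491 G=6638592/4979491 H=25818044416/15540991411] → run G
t=10: vr[C=3072/1991 D=24553998336/15540991411 E=9579299/4979491 G=8677376/4979491 H=25818044416/15540991411] → run C
t=11: vr[D=24553998336/15540991411 E=9579299/4979491 G=8677376/4979491 H=25818044416/15540991411] → run D
t=12: vr[D=29652997120/15540991411 E=9579299/4979491 G=8677376/4979491 H=25818044416/15540991411] → run H
t=13: vr[D=29652997120/15540991411 E=9579299/4979491 G=8677376/4979491 H=32181089280/15540991411] → run G
t=14: vr[D=29652997120/15540991411 E=9579299/4979491 G=10716160/4979491 H=32181089280/15540991411] → run D
t=15: vr[D=34751995904/15540991411 E=9579299/4979491 G=10716160/4979491 H=32181089280/15540991411] → run E
t=16: vr[D=34751995904/15540991411 E=14558790/4979491 G=10716160/4979491 H=32181089280/15540991411] → run H
t=17: vr[D=34751995904/15540991411 E=14558790/4979491 G=10716160/4979491 H=38544134144/15540991411] → run G
t=18: vr[D=34751995904/15540991411 E=14558790/4979491 G=12754944/4979491 H=38544134144/15540991411] → run D
t=19: vr[D=39850994688/15540991411 E=14558790/4979491 G=12754944/4979491 H=38544134144/15540991411] → run H
t=20: vr[D=39850994688/15540991411 E=14558790/4979491 G=12754944/4979491 H=44907179008/15540991411] → run G
t=21: vr[D=39850994688/15540991411 E=14558790/4979491 G=14793728/4979491 H=44907179008/15540991411] → run D
t=22: vr[D=44949993472/15540991411 E=14558790/4979491 G=14793728/4979491 H=44907179008/15540991411] → run H
t=23: vr[D=44949993472/15540991411 E=14558790/4979491 G=14793728/4979491 H=51270223872/15540991411] → run D
t=24: vr[E=14558790/4979491 G=14793728/4979491 H=51270223872/15540991411] → run E
t=25: vr[E=19538281/4979491 G=14793728/4979491 H=51270223872/15540991411] → run G
t=26: vr[E=19538281/4979491 H=51270223872/15540991411] → run H
t=27: vr[E=19538281/4979491 H=57633268736/15540991411] → run H
t=28: vr[E=19538281/4979491] → run E
t=29: vr[E=24517772/4979491] → run E
t=30: vr[E=29497263/4979491] → run E
t=31: vr[E=34476754/4979491] → run E
t=32: (idle)
t=33: (idle)
t=34: (idle)
t=35: (idle)
t=36: (idle)
t=37: (idle)
t=38: (idle)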